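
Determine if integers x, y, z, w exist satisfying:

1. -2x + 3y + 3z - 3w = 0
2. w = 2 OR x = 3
Yes

Take x = 3, y = 0, z = 2, w = 0. Substituting into each constraint:
  (1) -2(3) + 3(0) + 3(2) - 3(0) = 0 ✓
  (2) x = 3, target 3 ✓ (second branch holds)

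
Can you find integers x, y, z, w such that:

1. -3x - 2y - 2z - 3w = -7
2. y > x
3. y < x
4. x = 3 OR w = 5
No

A contradictory subset is {y > x, y < x}. No integer assignment can satisfy these jointly:

  - y > x: bounds one variable relative to another variable
  - y < x: bounds one variable relative to another variable

Direct contradiction: y > x and x > y cannot both hold.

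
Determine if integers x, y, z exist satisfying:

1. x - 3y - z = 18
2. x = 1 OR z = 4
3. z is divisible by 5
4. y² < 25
Yes

Take x = 1, y = -4, z = -5. Substituting into each constraint:
  (1) 1 - 3(-4) + 5 = 18 ✓
  (2) x = 1, target 1 ✓ (first branch holds)
  (3) -5 = 5 × -1, remainder 0 ✓
  (4) y² = (-4)² = 16, and 16 < 25 ✓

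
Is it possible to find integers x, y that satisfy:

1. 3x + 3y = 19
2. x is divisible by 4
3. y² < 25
No

Even the single constraint (3x + 3y = 19) is infeasible over the integers.

  - 3x + 3y = 19: every term on the left is divisible by 3, so the LHS ≡ 0 (mod 3), but the RHS 19 is not — no integer solution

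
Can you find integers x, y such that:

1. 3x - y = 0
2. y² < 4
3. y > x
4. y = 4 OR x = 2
No

A contradictory subset is {3x - y = 0, y² < 4, y = 4 OR x = 2}. No integer assignment can satisfy these jointly:

  - 3x - y = 0: is a linear equation tying the variables together
  - y² < 4: restricts y to |y| ≤ 1
  - y = 4 OR x = 2: forces a choice: either y = 4 or x = 2

Split on the disjunction (y = 4 OR x = 2):
  • If y = 4: this contradicts y² < 4, which requires |y| ≤ 1.
  • If x = 2: the equation forces y = 6, but y² < 4 requires |y| ≤ 1.
Both branches are infeasible, so the system has no integer solution.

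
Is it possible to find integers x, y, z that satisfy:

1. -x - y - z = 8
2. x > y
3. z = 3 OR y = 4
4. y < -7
Yes

Take x = -3, y = -8, z = 3. Substituting into each constraint:
  (1) 3 + 8 + (-3) = 8 ✓
  (2) -3 > -8 ✓
  (3) z = 3, target 3 ✓ (first branch holds)
  (4) -8 < -7 ✓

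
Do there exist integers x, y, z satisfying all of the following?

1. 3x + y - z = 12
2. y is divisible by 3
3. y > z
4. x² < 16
Yes

Take x = 3, y = 0, z = -3. Substituting into each constraint:
  (1) 3(3) + 0 + 3 = 12 ✓
  (2) 0 = 3 × 0, remainder 0 ✓
  (3) 0 > -3 ✓
  (4) x² = (3)² = 9, and 9 < 16 ✓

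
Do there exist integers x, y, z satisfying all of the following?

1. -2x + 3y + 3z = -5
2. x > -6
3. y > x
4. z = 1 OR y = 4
Yes

Take x = 1, y = 4, z = -5. Substituting into each constraint:
  (1) -2(1) + 3(4) + 3(-5) = -5 ✓
  (2) 1 > -6 ✓
  (3) 4 > 1 ✓
  (4) y = 4, target 4 ✓ (second branch holds)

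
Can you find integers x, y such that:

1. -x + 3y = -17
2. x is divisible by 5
Yes

Take x = 20, y = 1. Substituting into each constraint:
  (1) (-20) + 3(1) = -17 ✓
  (2) 20 = 5 × 4, remainder 0 ✓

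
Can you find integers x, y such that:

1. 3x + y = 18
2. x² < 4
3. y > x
Yes

Take x = 0, y = 18. Substituting into each constraint:
  (1) 3(0) + 18 = 18 ✓
  (2) x² = (0)² = 0, and 0 < 4 ✓
  (3) 18 > 0 ✓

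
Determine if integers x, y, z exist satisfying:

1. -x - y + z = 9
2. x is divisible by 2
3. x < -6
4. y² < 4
Yes

Take x = -8, y = 0, z = 1. Substituting into each constraint:
  (1) 8 + 0 + 1 = 9 ✓
  (2) -8 = 2 × -4, remainder 0 ✓
  (3) -8 < -6 ✓
  (4) y² = (0)² = 0, and 0 < 4 ✓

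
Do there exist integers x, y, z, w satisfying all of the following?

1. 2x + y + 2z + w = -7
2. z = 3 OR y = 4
Yes

Take x = 0, y = 5, z = 3, w = -18. Substituting into each constraint:
  (1) 2(0) + 5 + 2(3) + (-18) = -7 ✓
  (2) z = 3, target 3 ✓ (first branch holds)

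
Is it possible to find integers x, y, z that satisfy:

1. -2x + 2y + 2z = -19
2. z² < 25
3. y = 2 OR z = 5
No

Even the single constraint (-2x + 2y + 2z = -19) is infeasible over the integers.

  - -2x + 2y + 2z = -19: every term on the left is divisible by 2, so the LHS ≡ 0 (mod 2), but the RHS -19 is not — no integer solution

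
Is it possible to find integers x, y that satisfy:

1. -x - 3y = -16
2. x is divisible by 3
No

The full constraint system is jointly infeasible over the integers. Each constraint and what it forces:

  - -x - 3y = -16: is a linear equation tying the variables together
  - x is divisible by 3: restricts x to multiples of 3

Modular obstruction: writing x = 3x', every remaining term of the linear equation is divisible by 3, so the left side is ≡ 0 (mod 3); but the right side -16 ≡ 2 (mod 3). No integers can satisfy it.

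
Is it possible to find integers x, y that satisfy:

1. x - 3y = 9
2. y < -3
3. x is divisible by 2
Yes

Take x = -6, y = -5. Substituting into each constraint:
  (1) (-6) - 3(-5) = 9 ✓
  (2) -5 < -3 ✓
  (3) -6 = 2 × -3, remainder 0 ✓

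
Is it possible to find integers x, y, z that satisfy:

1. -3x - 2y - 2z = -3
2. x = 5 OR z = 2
Yes

Take x = -1, y = 1, z = 2. Substituting into each constraint:
  (1) -3(-1) - 2(1) - 2(2) = -3 ✓
  (2) z = 2, target 2 ✓ (second branch holds)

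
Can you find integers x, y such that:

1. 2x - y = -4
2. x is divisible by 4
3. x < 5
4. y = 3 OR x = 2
No

A contradictory subset is {2x - y = -4, x is divisible by 4, y = 3 OR x = 2}. No integer assignment can satisfy these jointly:

  - 2x - y = -4: is a linear equation tying the variables together
  - x is divisible by 4: restricts x to multiples of 4
  - y = 3 OR x = 2: forces a choice: either y = 3 or x = 2

Split on the disjunction (y = 3 OR x = 2):
  • If y = 3: with y = 3, writing x = 4x', every remaining term of the linear equation is divisible by 8, so the left side is ≡ 0 (mod 8); but the right side -1 ≡ 7 (mod 8). No integers can satisfy it.
  • If x = 2: this contradicts the divisibility constraint — 2 is not a multiple of 4.
Both branches are infeasible, so the system has no integer solution.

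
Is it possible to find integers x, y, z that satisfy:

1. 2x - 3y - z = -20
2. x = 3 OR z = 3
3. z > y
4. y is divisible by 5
Yes

Take x = -16, y = -5, z = 3. Substituting into each constraint:
  (1) 2(-16) - 3(-5) + (-3) = -20 ✓
  (2) z = 3, target 3 ✓ (second branch holds)
  (3) 3 > -5 ✓
  (4) -5 = 5 × -1, remainder 0 ✓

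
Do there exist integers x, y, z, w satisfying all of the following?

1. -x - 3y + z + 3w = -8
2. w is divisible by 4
Yes

Take x = 8, y = 0, z = 0, w = 0. Substituting into each constraint:
  (1) (-8) - 3(0) + 0 + 3(0) = -8 ✓
  (2) 0 = 4 × 0, remainder 0 ✓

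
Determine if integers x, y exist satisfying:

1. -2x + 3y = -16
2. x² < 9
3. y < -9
No

The full constraint system is jointly infeasible over the integers. Each constraint and what it forces:

  - -2x + 3y = -16: is a linear equation tying the variables together
  - x² < 9: restricts x to |x| ≤ 2
  - y < -9: bounds one variable relative to a constant

Range argument: with x ∈ [-2, 2], y ∈ [−∞, -10], the left side of the equation is at most -26, but the right side is -16 > -26. No integer solution exists.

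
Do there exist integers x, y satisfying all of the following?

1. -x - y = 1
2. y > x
Yes

Take x = -1, y = 0. Substituting into each constraint:
  (1) 1 + 0 = 1 ✓
  (2) 0 > -1 ✓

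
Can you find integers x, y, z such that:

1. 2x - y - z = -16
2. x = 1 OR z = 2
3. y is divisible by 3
Yes

Take x = -7, y = 0, z = 2. Substituting into each constraint:
  (1) 2(-7) + 0 + (-2) = -16 ✓
  (2) z = 2, target 2 ✓ (second branch holds)
  (3) 0 = 3 × 0, remainder 0 ✓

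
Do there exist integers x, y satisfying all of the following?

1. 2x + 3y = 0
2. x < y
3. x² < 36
Yes

Take x = -3, y = 2. Substituting into each constraint:
  (1) 2(-3) + 3(2) = 0 ✓
  (2) -3 < 2 ✓
  (3) x² = (-3)² = 9, and 9 < 36 ✓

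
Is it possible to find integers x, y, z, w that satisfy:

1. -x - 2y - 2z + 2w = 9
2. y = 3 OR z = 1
Yes

Take x = 1, y = -6, z = 1, w = 0. Substituting into each constraint:
  (1) (-1) - 2(-6) - 2(1) + 2(0) = 9 ✓
  (2) z = 1, target 1 ✓ (second branch holds)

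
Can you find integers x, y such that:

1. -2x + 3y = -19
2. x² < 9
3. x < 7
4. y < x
Yes

Take x = 2, y = -5. Substituting into each constraint:
  (1) -2(2) + 3(-5) = -19 ✓
  (2) x² = (2)² = 4, and 4 < 9 ✓
  (3) 2 < 7 ✓
  (4) -5 < 2 ✓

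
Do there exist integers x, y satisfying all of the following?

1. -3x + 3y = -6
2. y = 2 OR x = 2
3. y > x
No

A contradictory subset is {-3x + 3y = -6, y > x}. No integer assignment can satisfy these jointly:

  - -3x + 3y = -6: is a linear equation tying the variables together
  - y > x: bounds one variable relative to another variable

From the equation, x − y = 2, i.e. y − x = -2; but y > x requires y − x ≥ 1. Contradiction.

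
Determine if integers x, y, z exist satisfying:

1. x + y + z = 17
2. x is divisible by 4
Yes

Take x = 0, y = 17, z = 0. Substituting into each constraint:
  (1) 0 + 17 + 0 = 17 ✓
  (2) 0 = 4 × 0, remainder 0 ✓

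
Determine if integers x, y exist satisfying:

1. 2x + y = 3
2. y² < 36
Yes

Take x = 1, y = 1. Substituting into each constraint:
  (1) 2(1) + 1 = 3 ✓
  (2) y² = (1)² = 1, and 1 < 36 ✓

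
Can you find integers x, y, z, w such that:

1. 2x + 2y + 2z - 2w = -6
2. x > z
Yes

Take x = 1, y = -4, z = 0, w = 0. Substituting into each constraint:
  (1) 2(1) + 2(-4) + 2(0) - 2(0) = -6 ✓
  (2) 1 > 0 ✓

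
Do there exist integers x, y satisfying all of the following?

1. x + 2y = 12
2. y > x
Yes

Take x = 2, y = 5. Substituting into each constraint:
  (1) 2 + 2(5) = 12 ✓
  (2) 5 > 2 ✓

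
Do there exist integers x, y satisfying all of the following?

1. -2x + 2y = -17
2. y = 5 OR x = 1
No

Even the single constraint (-2x + 2y = -17) is infeasible over the integers.

  - -2x + 2y = -17: every term on the left is divisible by 2, so the LHS ≡ 0 (mod 2), but the RHS -17 is not — no integer solution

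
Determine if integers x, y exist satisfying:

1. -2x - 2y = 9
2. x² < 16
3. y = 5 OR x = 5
No

Even the single constraint (-2x - 2y = 9) is infeasible over the integers.

  - -2x - 2y = 9: every term on the left is divisible by 2, so the LHS ≡ 0 (mod 2), but the RHS 9 is not — no integer solution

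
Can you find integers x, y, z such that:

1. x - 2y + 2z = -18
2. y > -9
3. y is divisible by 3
Yes

Take x = 0, y = 0, z = -9. Substituting into each constraint:
  (1) 0 - 2(0) + 2(-9) = -18 ✓
  (2) 0 > -9 ✓
  (3) 0 = 3 × 0, remainder 0 ✓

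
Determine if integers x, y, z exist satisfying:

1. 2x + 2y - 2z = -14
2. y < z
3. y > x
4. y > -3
Yes

Take x = -6, y = -1, z = 0. Substituting into each constraint:
  (1) 2(-6) + 2(-1) - 2(0) = -14 ✓
  (2) -1 < 0 ✓
  (3) -1 > -6 ✓
  (4) -1 > -3 ✓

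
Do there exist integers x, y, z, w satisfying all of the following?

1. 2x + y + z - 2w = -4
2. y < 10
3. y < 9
Yes

Take x = 0, y = 0, z = -4, w = 0. Substituting into each constraint:
  (1) 2(0) + 0 + (-4) - 2(0) = -4 ✓
  (2) 0 < 10 ✓
  (3) 0 < 9 ✓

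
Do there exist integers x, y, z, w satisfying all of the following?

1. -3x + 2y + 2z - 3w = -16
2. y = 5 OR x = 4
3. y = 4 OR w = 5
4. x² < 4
Yes

Take x = 1, y = 5, z = -4, w = 5. Substituting into each constraint:
  (1) -3(1) + 2(5) + 2(-4) - 3(5) = -16 ✓
  (2) y = 5, target 5 ✓ (first branch holds)
  (3) w = 5, target 5 ✓ (second branch holds)
  (4) x² = (1)² = 1, and 1 < 4 ✓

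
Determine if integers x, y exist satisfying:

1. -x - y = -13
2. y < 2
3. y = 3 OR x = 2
No

The full constraint system is jointly infeasible over the integers. Each constraint and what it forces:

  - -x - y = -13: is a linear equation tying the variables together
  - y < 2: bounds one variable relative to a constant
  - y = 3 OR x = 2: forces a choice: either y = 3 or x = 2

Split on the disjunction (y = 3 OR x = 2):
  • If y = 3: this contradicts the bound y ≤ 1.
  • If x = 2: the equation forces y = 11, which contradicts the bound y ≤ 1.
Both branches are infeasible, so the system has no integer solution.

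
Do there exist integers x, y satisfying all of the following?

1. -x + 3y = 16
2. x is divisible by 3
No

The full constraint system is jointly infeasible over the integers. Each constraint and what it forces:

  - -x + 3y = 16: is a linear equation tying the variables together
  - x is divisible by 3: restricts x to multiples of 3

Modular obstruction: writing x = 3x', every remaining term of the linear equation is divisible by 3, so the left side is ≡ 0 (mod 3); but the right side 16 ≡ 1 (mod 3). No integers can satisfy it.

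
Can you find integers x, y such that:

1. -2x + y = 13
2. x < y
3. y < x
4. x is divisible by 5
No

A contradictory subset is {x < y, y < x}. No integer assignment can satisfy these jointly:

  - x < y: bounds one variable relative to another variable
  - y < x: bounds one variable relative to another variable

Direct contradiction: y > x and x > y cannot both hold.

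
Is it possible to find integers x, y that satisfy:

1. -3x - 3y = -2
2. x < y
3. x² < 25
No

Even the single constraint (-3x - 3y = -2) is infeasible over the integers.

  - -3x - 3y = -2: every term on the left is divisible by 3, so the LHS ≡ 0 (mod 3), but the RHS -2 is not — no integer solution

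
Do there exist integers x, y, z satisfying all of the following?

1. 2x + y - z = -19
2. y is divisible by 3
Yes

Take x = -9, y = 0, z = 1. Substituting into each constraint:
  (1) 2(-9) + 0 + (-1) = -19 ✓
  (2) 0 = 3 × 0, remainder 0 ✓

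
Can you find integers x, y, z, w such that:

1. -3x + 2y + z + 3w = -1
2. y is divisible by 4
Yes

Take x = 0, y = 0, z = 2, w = -1. Substituting into each constraint:
  (1) -3(0) + 2(0) + 2 + 3(-1) = -1 ✓
  (2) 0 = 4 × 0, remainder 0 ✓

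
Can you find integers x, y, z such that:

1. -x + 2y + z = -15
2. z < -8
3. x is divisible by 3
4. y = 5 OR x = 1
Yes

Take x = 3, y = 5, z = -22. Substituting into each constraint:
  (1) (-3) + 2(5) + (-22) = -15 ✓
  (2) -22 < -8 ✓
  (3) 3 = 3 × 1, remainder 0 ✓
  (4) y = 5, target 5 ✓ (first branch holds)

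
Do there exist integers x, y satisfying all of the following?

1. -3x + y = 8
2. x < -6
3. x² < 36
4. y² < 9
No

A contradictory subset is {x < -6, x² < 36}. No integer assignment can satisfy these jointly:

  - x < -6: bounds one variable relative to a constant
  - x² < 36: restricts x to |x| ≤ 5

Direct contradiction: the bounds on x require x ≥ -5 and x ≤ -7 simultaneously, which is empty.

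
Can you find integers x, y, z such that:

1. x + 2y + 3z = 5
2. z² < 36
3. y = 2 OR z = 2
Yes

Take x = 1, y = 2, z = 0. Substituting into each constraint:
  (1) 1 + 2(2) + 3(0) = 5 ✓
  (2) z² = (0)² = 0, and 0 < 36 ✓
  (3) y = 2, target 2 ✓ (first branch holds)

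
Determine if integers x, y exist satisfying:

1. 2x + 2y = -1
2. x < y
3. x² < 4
No

Even the single constraint (2x + 2y = -1) is infeasible over the integers.

  - 2x + 2y = -1: every term on the left is divisible by 2, so the LHS ≡ 0 (mod 2), but the RHS -1 is not — no integer solution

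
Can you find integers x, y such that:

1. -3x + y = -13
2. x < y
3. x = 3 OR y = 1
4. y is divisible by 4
No

A contradictory subset is {-3x + y = -13, x < y, x = 3 OR y = 1}. No integer assignment can satisfy these jointly:

  - -3x + y = -13: is a linear equation tying the variables together
  - x < y: bounds one variable relative to another variable
  - x = 3 OR y = 1: forces a choice: either x = 3 or y = 1

Split on the disjunction (x = 3 OR y = 1):
  • If x = 3: the equation forces y = -4, giving (x, y) = (3, -4), which violates y > x.
  • If y = 1: with y = 1, every remaining term of the linear equation is divisible by 3, so the left side is ≡ 0 (mod 3); but the right side -14 ≡ 1 (mod 3). No integers can satisfy it.
Both branches are infeasible, so the system has no integer solution.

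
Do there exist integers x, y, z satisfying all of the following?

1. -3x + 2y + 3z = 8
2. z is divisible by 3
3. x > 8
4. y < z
Yes

Take x = 10, y = 1, z = 12. Substituting into each constraint:
  (1) -3(10) + 2(1) + 3(12) = 8 ✓
  (2) 12 = 3 × 4, remainder 0 ✓
  (3) 10 > 8 ✓
  (4) 1 < 12 ✓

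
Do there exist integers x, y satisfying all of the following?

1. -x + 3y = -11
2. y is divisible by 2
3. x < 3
Yes

Take x = -1, y = -4. Substituting into each constraint:
  (1) 1 + 3(-4) = -11 ✓
  (2) -4 = 2 × -2, remainder 0 ✓
  (3) -1 < 3 ✓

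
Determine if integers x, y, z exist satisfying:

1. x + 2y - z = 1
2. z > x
Yes

Take x = -1, y = 1, z = 0. Substituting into each constraint:
  (1) (-1) + 2(1) + 0 = 1 ✓
  (2) 0 > -1 ✓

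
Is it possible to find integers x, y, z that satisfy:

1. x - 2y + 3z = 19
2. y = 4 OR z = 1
Yes

Take x = 0, y = 4, z = 9. Substituting into each constraint:
  (1) 0 - 2(4) + 3(9) = 19 ✓
  (2) y = 4, target 4 ✓ (first branch holds)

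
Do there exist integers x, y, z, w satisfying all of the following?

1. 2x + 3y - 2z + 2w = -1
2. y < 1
Yes

Take x = 1, y = -1, z = 0, w = 0. Substituting into each constraint:
  (1) 2(1) + 3(-1) - 2(0) + 2(0) = -1 ✓
  (2) -1 < 1 ✓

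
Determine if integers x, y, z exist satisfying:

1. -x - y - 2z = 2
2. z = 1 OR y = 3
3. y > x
Yes

Take x = -9, y = 3, z = 2. Substituting into each constraint:
  (1) 9 + (-3) - 2(2) = 2 ✓
  (2) y = 3, target 3 ✓ (second branch holds)
  (3) 3 > -9 ✓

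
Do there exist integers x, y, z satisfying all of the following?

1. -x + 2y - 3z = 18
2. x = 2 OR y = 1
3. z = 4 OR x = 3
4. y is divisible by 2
Yes

Take x = 2, y = 16, z = 4. Substituting into each constraint:
  (1) (-2) + 2(16) - 3(4) = 18 ✓
  (2) x = 2, target 2 ✓ (first branch holds)
  (3) z = 4, target 4 ✓ (first branch holds)
  (4) 16 = 2 × 8, remainder 0 ✓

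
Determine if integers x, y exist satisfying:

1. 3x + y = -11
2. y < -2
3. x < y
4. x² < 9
No

A contradictory subset is {3x + y = -11, y < -2, x < y}. No integer assignment can satisfy these jointly:

  - 3x + y = -11: is a linear equation tying the variables together
  - y < -2: bounds one variable relative to a constant
  - x < y: bounds one variable relative to another variable

Propagating the comparison: x < y and y ≤ -3 give x ≤ -4. Range argument: with x ∈ [−∞, -4], y ∈ [−∞, -3], the left side of the equation is at most -15, but the right side is -11 > -15. No integer solution exists.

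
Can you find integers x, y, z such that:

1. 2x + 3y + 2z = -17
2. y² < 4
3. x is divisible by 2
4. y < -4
No

A contradictory subset is {y² < 4, y < -4}. No integer assignment can satisfy these jointly:

  - y² < 4: restricts y to |y| ≤ 1
  - y < -4: bounds one variable relative to a constant

Direct contradiction: the bounds on y require y ≥ -1 and y ≤ -5 simultaneously, which is empty.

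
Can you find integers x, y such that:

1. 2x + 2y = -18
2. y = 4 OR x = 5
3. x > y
Yes

Take x = 5, y = -14. Substituting into each constraint:
  (1) 2(5) + 2(-14) = -18 ✓
  (2) x = 5, target 5 ✓ (second branch holds)
  (3) 5 > -14 ✓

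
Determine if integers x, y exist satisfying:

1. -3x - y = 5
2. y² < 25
Yes

Take x = -2, y = 1. Substituting into each constraint:
  (1) -3(-2) + (-1) = 5 ✓
  (2) y² = (1)² = 1, and 1 < 25 ✓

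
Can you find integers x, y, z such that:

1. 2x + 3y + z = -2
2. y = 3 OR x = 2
Yes

Take x = -5, y = 3, z = -1. Substituting into each constraint:
  (1) 2(-5) + 3(3) + (-1) = -2 ✓
  (2) y = 3, target 3 ✓ (first branch holds)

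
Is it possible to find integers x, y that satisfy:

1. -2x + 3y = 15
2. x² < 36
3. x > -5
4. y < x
No

A contradictory subset is {-2x + 3y = 15, x² < 36, y < x}. No integer assignment can satisfy these jointly:

  - -2x + 3y = 15: is a linear equation tying the variables together
  - x² < 36: restricts x to |x| ≤ 5
  - y < x: bounds one variable relative to another variable

The bounds confine x to {-5, -4, -3, -2, -1, 0, 1, 2, 3, 4, 5}. For each value, substitute into the equation:
  • x = -5: the equation gives 3y = 5, so y would not be an integer.
  • x = -4: the equation gives 3y = 7, so y would not be an integer.
  • x = -3: the equation forces y = 3, but x > y fails since -3 ≤ 3.
  • x = -2: the equation gives 3y = 11, so y would not be an integer.
  • x = -1: the equation gives 3y = 13, so y would not be an integer.
  • x = 0: the equation forces y = 5, but x > y fails since 0 ≤ 5.
  • x = 1: the equation gives 3y = 17, so y would not be an integer.
  • x = 2: the equation gives 3y = 19, so y would not be an integer.
  • x = 3: the equation forces y = 7, but x > y fails since 3 ≤ 7.
  • x = 4: the equation gives 3y = 23, so y would not be an integer.
  • x = 5: the equation gives 3y = 25, so y would not be an integer.
Every case fails, so no integer solution exists.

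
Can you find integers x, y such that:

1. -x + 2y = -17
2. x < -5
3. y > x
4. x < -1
Yes

Take x = -19, y = -18. Substituting into each constraint:
  (1) 19 + 2(-18) = -17 ✓
  (2) -19 < -5 ✓
  (3) -18 > -19 ✓
  (4) -19 < -1 ✓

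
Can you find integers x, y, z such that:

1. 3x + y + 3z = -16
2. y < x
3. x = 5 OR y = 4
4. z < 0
Yes

Take x = 5, y = 2, z = -11. Substituting into each constraint:
  (1) 3(5) + 2 + 3(-11) = -16 ✓
  (2) 2 < 5 ✓
  (3) x = 5, target 5 ✓ (first branch holds)
  (4) -11 < 0 ✓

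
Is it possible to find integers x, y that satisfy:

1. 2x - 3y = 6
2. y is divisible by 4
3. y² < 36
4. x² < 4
No

A contradictory subset is {2x - 3y = 6, y is divisible by 4, x² < 4}. No integer assignment can satisfy these jointly:

  - 2x - 3y = 6: is a linear equation tying the variables together
  - y is divisible by 4: restricts y to multiples of 4
  - x² < 4: restricts x to |x| ≤ 1

The bounds confine x to {-1, 0, 1}. For each value, substitute into the equation:
  • x = -1: the equation gives -3y = 8, so y would not be an integer.
  • x = 0: the equation forces y = -2, but 4 does not divide -2.
  • x = 1: the equation gives -3y = 4, so y would not be an integer.
Every case fails, so no integer solution exists.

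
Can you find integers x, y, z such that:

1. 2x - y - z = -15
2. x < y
Yes

Take x = 0, y = 1, z = 14. Substituting into each constraint:
  (1) 2(0) + (-1) + (-14) = -15 ✓
  (2) 0 < 1 ✓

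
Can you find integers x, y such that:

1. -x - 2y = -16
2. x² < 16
Yes

Take x = 0, y = 8. Substituting into each constraint:
  (1) 0 - 2(8) = -16 ✓
  (2) x² = (0)² = 0, and 0 < 16 ✓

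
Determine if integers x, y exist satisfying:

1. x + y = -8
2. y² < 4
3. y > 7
No

A contradictory subset is {y² < 4, y > 7}. No integer assignment can satisfy these jointly:

  - y² < 4: restricts y to |y| ≤ 1
  - y > 7: bounds one variable relative to a constant

Direct contradiction: the bounds on y require y ≥ 8 and y ≤ 1 simultaneously, which is empty.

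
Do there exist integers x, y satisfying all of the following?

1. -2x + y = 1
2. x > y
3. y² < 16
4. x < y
No

A contradictory subset is {x > y, x < y}. No integer assignment can satisfy these jointly:

  - x > y: bounds one variable relative to another variable
  - x < y: bounds one variable relative to another variable

Direct contradiction: x > y and y > x cannot both hold.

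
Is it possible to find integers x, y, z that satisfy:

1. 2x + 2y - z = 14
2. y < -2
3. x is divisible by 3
Yes

Take x = 0, y = -3, z = -20. Substituting into each constraint:
  (1) 2(0) + 2(-3) + 20 = 14 ✓
  (2) -3 < -2 ✓
  (3) 0 = 3 × 0, remainder 0 ✓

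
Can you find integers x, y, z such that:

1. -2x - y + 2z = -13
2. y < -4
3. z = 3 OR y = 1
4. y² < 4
No

A contradictory subset is {y < -4, y² < 4}. No integer assignment can satisfy these jointly:

  - y < -4: bounds one variable relative to a constant
  - y² < 4: restricts y to |y| ≤ 1

Direct contradiction: the bounds on y require y ≥ -1 and y ≤ -5 simultaneously, which is empty.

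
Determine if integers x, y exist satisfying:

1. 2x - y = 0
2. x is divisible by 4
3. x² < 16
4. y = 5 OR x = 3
No

A contradictory subset is {2x - y = 0, x is divisible by 4, y = 5 OR x = 3}. No integer assignment can satisfy these jointly:

  - 2x - y = 0: is a linear equation tying the variables together
  - x is divisible by 4: restricts x to multiples of 4
  - y = 5 OR x = 3: forces a choice: either y = 5 or x = 3

Split on the disjunction (y = 5 OR x = 3):
  • If y = 5: with y = 5, writing x = 4x', every remaining term of the linear equation is divisible by 8, so the left side is ≡ 0 (mod 8); but the right side 5 ≡ 5 (mod 8). No integers can satisfy it.
  • If x = 3: this contradicts the divisibility constraint — 3 is not a multiple of 4.
Both branches are infeasible, so the system has no integer solution.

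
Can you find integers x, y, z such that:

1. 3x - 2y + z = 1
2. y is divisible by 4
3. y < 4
Yes

Take x = 0, y = 0, z = 1. Substituting into each constraint:
  (1) 3(0) - 2(0) + 1 = 1 ✓
  (2) 0 = 4 × 0, remainder 0 ✓
  (3) 0 < 4 ✓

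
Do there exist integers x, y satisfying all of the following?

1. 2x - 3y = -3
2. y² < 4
Yes

Take x = 0, y = 1. Substituting into each constraint:
  (1) 2(0) - 3(1) = -3 ✓
  (2) y² = (1)² = 1, and 1 < 4 ✓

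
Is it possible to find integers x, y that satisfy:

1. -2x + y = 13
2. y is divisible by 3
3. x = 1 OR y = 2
Yes

Take x = 1, y = 15. Substituting into each constraint:
  (1) -2(1) + 15 = 13 ✓
  (2) 15 = 3 × 5, remainder 0 ✓
  (3) x = 1, target 1 ✓ (first branch holds)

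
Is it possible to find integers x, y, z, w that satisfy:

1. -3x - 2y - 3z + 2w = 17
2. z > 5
Yes

Take x = 0, y = -19, z = 7, w = 0. Substituting into each constraint:
  (1) -3(0) - 2(-19) - 3(7) + 2(0) = 17 ✓
  (2) 7 > 5 ✓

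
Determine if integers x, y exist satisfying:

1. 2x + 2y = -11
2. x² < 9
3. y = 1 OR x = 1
No

Even the single constraint (2x + 2y = -11) is infeasible over the integers.

  - 2x + 2y = -11: every term on the left is divisible by 2, so the LHS ≡ 0 (mod 2), but the RHS -11 is not — no integer solution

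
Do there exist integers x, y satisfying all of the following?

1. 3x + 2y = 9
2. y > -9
Yes

Take x = 3, y = 0. Substituting into each constraint:
  (1) 3(3) + 2(0) = 9 ✓
  (2) 0 > -9 ✓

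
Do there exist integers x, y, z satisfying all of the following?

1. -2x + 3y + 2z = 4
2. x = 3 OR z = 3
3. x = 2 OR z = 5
Yes

Take x = 3, y = 0, z = 5. Substituting into each constraint:
  (1) -2(3) + 3(0) + 2(5) = 4 ✓
  (2) x = 3, target 3 ✓ (first branch holds)
  (3) z = 5, target 5 ✓ (second branch holds)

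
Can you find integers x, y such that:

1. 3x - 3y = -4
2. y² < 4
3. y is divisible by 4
No

Even the single constraint (3x - 3y = -4) is infeasible over the integers.

  - 3x - 3y = -4: every term on the left is divisible by 3, so the LHS ≡ 0 (mod 3), but the RHS -4 is not — no integer solution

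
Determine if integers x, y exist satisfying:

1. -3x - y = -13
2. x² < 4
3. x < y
Yes

Take x = 0, y = 13. Substituting into each constraint:
  (1) -3(0) + (-13) = -13 ✓
  (2) x² = (0)² = 0, and 0 < 4 ✓
  (3) 0 < 13 ✓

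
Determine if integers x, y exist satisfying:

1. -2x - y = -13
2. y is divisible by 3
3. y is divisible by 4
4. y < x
No

A contradictory subset is {-2x - y = -13, y is divisible by 4}. No integer assignment can satisfy these jointly:

  - -2x - y = -13: is a linear equation tying the variables together
  - y is divisible by 4: restricts y to multiples of 4

Modular obstruction: writing y = 4y', every remaining term of the linear equation is divisible by 2, so the left side is ≡ 0 (mod 2); but the right side -13 ≡ 1 (mod 2). No integers can satisfy it.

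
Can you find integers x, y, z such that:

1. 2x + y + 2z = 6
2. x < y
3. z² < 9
Yes

Take x = 1, y = 2, z = 1. Substituting into each constraint:
  (1) 2(1) + 2 + 2(1) = 6 ✓
  (2) 1 < 2 ✓
  (3) z² = (1)² = 1, and 1 < 9 ✓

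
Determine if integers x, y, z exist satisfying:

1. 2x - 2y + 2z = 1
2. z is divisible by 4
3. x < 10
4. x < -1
No

Even the single constraint (2x - 2y + 2z = 1) is infeasible over the integers.

  - 2x - 2y + 2z = 1: every term on the left is divisible by 2, so the LHS ≡ 0 (mod 2), but the RHS 1 is not — no integer solution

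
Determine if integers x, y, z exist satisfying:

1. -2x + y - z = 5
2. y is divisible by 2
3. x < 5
Yes

Take x = -3, y = 0, z = 1. Substituting into each constraint:
  (1) -2(-3) + 0 + (-1) = 5 ✓
  (2) 0 = 2 × 0, remainder 0 ✓
  (3) -3 < 5 ✓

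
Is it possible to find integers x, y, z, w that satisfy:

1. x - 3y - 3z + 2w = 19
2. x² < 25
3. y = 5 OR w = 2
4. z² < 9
Yes

Take x = 2, y = 5, z = -2, w = 13. Substituting into each constraint:
  (1) 2 - 3(5) - 3(-2) + 2(13) = 19 ✓
  (2) x² = (2)² = 4, and 4 < 25 ✓
  (3) y = 5, target 5 ✓ (first branch holds)
  (4) z² = (-2)² = 4, and 4 < 9 ✓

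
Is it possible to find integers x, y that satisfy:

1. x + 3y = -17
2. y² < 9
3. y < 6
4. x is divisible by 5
Yes

Take x = -20, y = 1. Substituting into each constraint:
  (1) (-20) + 3(1) = -17 ✓
  (2) y² = (1)² = 1, and 1 < 9 ✓
  (3) 1 < 6 ✓
  (4) -20 = 5 × -4, remainder 0 ✓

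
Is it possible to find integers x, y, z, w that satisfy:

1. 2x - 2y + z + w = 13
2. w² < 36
Yes

Take x = 0, y = -6, z = 1, w = 0. Substituting into each constraint:
  (1) 2(0) - 2(-6) + 1 + 0 = 13 ✓
  (2) w² = (0)² = 0, and 0 < 36 ✓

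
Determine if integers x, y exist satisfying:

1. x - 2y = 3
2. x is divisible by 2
No

The full constraint system is jointly infeasible over the integers. Each constraint and what it forces:

  - x - 2y = 3: is a linear equation tying the variables together
  - x is divisible by 2: restricts x to multiples of 2

Modular obstruction: writing x = 2x', every remaining term of the linear equation is divisible by 2, so the left side is ≡ 0 (mod 2); but the right side 3 ≡ 1 (mod 2). No integers can satisfy it.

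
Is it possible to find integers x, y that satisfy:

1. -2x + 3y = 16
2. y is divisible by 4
Yes

Take x = -8, y = 0. Substituting into each constraint:
  (1) -2(-8) + 3(0) = 16 ✓
  (2) 0 = 4 × 0, remainder 0 ✓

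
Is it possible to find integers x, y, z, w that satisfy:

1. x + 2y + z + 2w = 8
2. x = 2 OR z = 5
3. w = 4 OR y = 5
Yes

Take x = 2, y = 0, z = -2, w = 4. Substituting into each constraint:
  (1) 2 + 2(0) + (-2) + 2(4) = 8 ✓
  (2) x = 2, target 2 ✓ (first branch holds)
  (3) w = 4, target 4 ✓ (first branch holds)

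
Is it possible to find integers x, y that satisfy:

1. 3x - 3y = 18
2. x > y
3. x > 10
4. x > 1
Yes

Take x = 11, y = 5. Substituting into each constraint:
  (1) 3(11) - 3(5) = 18 ✓
  (2) 11 > 5 ✓
  (3) 11 > 10 ✓
  (4) 11 > 1 ✓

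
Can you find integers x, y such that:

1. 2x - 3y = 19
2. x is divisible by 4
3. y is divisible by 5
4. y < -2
Yes

Take x = -28, y = -25. Substituting into each constraint:
  (1) 2(-28) - 3(-25) = 19 ✓
  (2) -28 = 4 × -7, remainder 0 ✓
  (3) -25 = 5 × -5, remainder 0 ✓
  (4) -25 < -2 ✓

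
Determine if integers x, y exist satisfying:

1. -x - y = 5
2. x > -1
Yes

Take x = 0, y = -5. Substituting into each constraint:
  (1) 0 + 5 = 5 ✓
  (2) 0 > -1 ✓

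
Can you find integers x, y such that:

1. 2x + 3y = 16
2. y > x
Yes

Take x = 2, y = 4. Substituting into each constraint:
  (1) 2(2) + 3(4) = 16 ✓
  (2) 4 > 2 ✓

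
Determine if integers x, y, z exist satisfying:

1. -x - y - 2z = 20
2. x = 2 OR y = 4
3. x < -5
Yes

Take x = -6, y = 4, z = -9. Substituting into each constraint:
  (1) 6 + (-4) - 2(-9) = 20 ✓
  (2) y = 4, target 4 ✓ (second branch holds)
  (3) -6 < -5 ✓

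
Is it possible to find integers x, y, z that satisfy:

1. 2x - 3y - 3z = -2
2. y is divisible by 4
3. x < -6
Yes

Take x = -7, y = 0, z = -4. Substituting into each constraint:
  (1) 2(-7) - 3(0) - 3(-4) = -2 ✓
  (2) 0 = 4 × 0, remainder 0 ✓
  (3) -7 < -6 ✓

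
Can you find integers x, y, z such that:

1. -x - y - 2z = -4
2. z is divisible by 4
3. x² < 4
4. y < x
Yes

Take x = 1, y = -5, z = 4. Substituting into each constraint:
  (1) (-1) + 5 - 2(4) = -4 ✓
  (2) 4 = 4 × 1, remainder 0 ✓
  (3) x² = (1)² = 1, and 1 < 4 ✓
  (4) -5 < 1 ✓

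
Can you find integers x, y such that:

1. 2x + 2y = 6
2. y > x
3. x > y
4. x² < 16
No

A contradictory subset is {y > x, x > y}. No integer assignment can satisfy these jointly:

  - y > x: bounds one variable relative to another variable
  - x > y: bounds one variable relative to another variable

Direct contradiction: y > x and x > y cannot both hold.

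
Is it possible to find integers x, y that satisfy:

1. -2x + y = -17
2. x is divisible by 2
Yes

Take x = 0, y = -17. Substituting into each constraint:
  (1) -2(0) + (-17) = -17 ✓
  (2) 0 = 2 × 0, remainder 0 ✓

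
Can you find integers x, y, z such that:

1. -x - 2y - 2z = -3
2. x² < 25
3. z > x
Yes

Take x = -1, y = 2, z = 0. Substituting into each constraint:
  (1) 1 - 2(2) - 2(0) = -3 ✓
  (2) x² = (-1)² = 1, and 1 < 25 ✓
  (3) 0 > -1 ✓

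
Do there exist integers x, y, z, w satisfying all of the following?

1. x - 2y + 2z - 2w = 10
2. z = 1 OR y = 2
Yes

Take x = 8, y = 0, z = 1, w = 0. Substituting into each constraint:
  (1) 8 - 2(0) + 2(1) - 2(0) = 10 ✓
  (2) z = 1, target 1 ✓ (first branch holds)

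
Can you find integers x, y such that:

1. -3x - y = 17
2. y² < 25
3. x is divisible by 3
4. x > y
No

A contradictory subset is {-3x - y = 17, y² < 25, x > y}. No integer assignment can satisfy these jointly:

  - -3x - y = 17: is a linear equation tying the variables together
  - y² < 25: restricts y to |y| ≤ 4
  - x > y: bounds one variable relative to another variable

Propagating the comparison: x > y and y ≥ -4 give x ≥ -3. Range argument: with x ∈ [-3, ∞], y ∈ [-4, 4], the left side of the equation is at most 13, but the right side is 17 > 13. No integer solution exists.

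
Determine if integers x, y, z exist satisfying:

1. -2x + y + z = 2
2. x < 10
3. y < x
Yes

Take x = 1, y = 0, z = 4. Substituting into each constraint:
  (1) -2(1) + 0 + 4 = 2 ✓
  (2) 1 < 10 ✓
  (3) 0 < 1 ✓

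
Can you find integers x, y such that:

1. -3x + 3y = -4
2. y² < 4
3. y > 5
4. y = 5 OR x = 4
No

Even the single constraint (-3x + 3y = -4) is infeasible over the integers.

  - -3x + 3y = -4: every term on the left is divisible by 3, so the LHS ≡ 0 (mod 3), but the RHS -4 is not — no integer solution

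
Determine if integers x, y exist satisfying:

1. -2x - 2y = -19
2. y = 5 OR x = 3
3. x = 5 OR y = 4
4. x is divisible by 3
No

Even the single constraint (-2x - 2y = -19) is infeasible over the integers.

  - -2x - 2y = -19: every term on the left is divisible by 2, so the LHS ≡ 0 (mod 2), but the RHS -19 is not — no integer solution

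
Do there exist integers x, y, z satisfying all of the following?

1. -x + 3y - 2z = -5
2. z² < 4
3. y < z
Yes

Take x = 3, y = 0, z = 1. Substituting into each constraint:
  (1) (-3) + 3(0) - 2(1) = -5 ✓
  (2) z² = (1)² = 1, and 1 < 4 ✓
  (3) 0 < 1 ✓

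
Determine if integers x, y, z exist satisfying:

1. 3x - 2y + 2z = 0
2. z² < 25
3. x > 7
Yes

Take x = 8, y = 12, z = 0. Substituting into each constraint:
  (1) 3(8) - 2(12) + 2(0) = 0 ✓
  (2) z² = (0)² = 0, and 0 < 25 ✓
  (3) 8 > 7 ✓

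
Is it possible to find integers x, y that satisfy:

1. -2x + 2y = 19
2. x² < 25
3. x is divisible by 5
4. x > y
No

Even the single constraint (-2x + 2y = 19) is infeasible over the integers.

  - -2x + 2y = 19: every term on the left is divisible by 2, so the LHS ≡ 0 (mod 2), but the RHS 19 is not — no integer solution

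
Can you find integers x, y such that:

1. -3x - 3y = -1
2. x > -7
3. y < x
No

Even the single constraint (-3x - 3y = -1) is infeasible over the integers.

  - -3x - 3y = -1: every term on the left is divisible by 3, so the LHS ≡ 0 (mod 3), but the RHS -1 is not — no integer solution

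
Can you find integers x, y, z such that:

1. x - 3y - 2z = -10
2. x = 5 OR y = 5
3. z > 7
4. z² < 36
No

A contradictory subset is {z > 7, z² < 36}. No integer assignment can satisfy these jointly:

  - z > 7: bounds one variable relative to a constant
  - z² < 36: restricts z to |z| ≤ 5

Direct contradiction: the bounds on z require z ≥ 8 and z ≤ 5 simultaneously, which is empty.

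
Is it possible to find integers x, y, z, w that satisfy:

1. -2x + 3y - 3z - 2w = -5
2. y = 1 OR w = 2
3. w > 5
Yes

Take x = 1, y = 1, z = -2, w = 6. Substituting into each constraint:
  (1) -2(1) + 3(1) - 3(-2) - 2(6) = -5 ✓
  (2) y = 1, target 1 ✓ (first branch holds)
  (3) 6 > 5 ✓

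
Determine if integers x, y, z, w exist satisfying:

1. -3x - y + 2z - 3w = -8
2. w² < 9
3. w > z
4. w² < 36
Yes

Take x = 1, y = 2, z = 0, w = 1. Substituting into each constraint:
  (1) -3(1) + (-2) + 2(0) - 3(1) = -8 ✓
  (2) w² = (1)² = 1, and 1 < 9 ✓
  (3) 1 > 0 ✓
  (4) w² = (1)² = 1, and 1 < 36 ✓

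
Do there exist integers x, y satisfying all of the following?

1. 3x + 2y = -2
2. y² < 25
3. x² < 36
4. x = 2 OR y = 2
Yes

Take x = -2, y = 2. Substituting into each constraint:
  (1) 3(-2) + 2(2) = -2 ✓
  (2) y² = (2)² = 4, and 4 < 25 ✓
  (3) x² = (-2)² = 4, and 4 < 36 ✓
  (4) y = 2, target 2 ✓ (second branch holds)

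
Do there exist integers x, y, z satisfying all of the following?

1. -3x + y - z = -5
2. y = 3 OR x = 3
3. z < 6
Yes

Take x = 4, y = 3, z = -4. Substituting into each constraint:
  (1) -3(4) + 3 + 4 = -5 ✓
  (2) y = 3, target 3 ✓ (first branch holds)
  (3) -4 < 6 ✓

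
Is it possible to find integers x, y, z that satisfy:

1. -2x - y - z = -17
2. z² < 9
Yes

Take x = 0, y = 17, z = 0. Substituting into each constraint:
  (1) -2(0) + (-17) + 0 = -17 ✓
  (2) z² = (0)² = 0, and 0 < 9 ✓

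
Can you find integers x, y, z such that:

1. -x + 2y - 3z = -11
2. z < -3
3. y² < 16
Yes

Take x = 23, y = 0, z = -4. Substituting into each constraint:
  (1) (-23) + 2(0) - 3(-4) = -11 ✓
  (2) -4 < -3 ✓
  (3) y² = (0)² = 0, and 0 < 16 ✓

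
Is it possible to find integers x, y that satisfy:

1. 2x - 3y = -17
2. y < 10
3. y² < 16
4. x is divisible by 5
Yes

Take x = -10, y = -1. Substituting into each constraint:
  (1) 2(-10) - 3(-1) = -17 ✓
  (2) -1 < 10 ✓
  (3) y² = (-1)² = 1, and 1 < 16 ✓
  (4) -10 = 5 × -2, remainder 0 ✓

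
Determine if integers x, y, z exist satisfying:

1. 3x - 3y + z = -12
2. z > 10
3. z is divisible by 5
Yes

Take x = -9, y = 0, z = 15. Substituting into each constraint:
  (1) 3(-9) - 3(0) + 15 = -12 ✓
  (2) 15 > 10 ✓
  (3) 15 = 5 × 3, remainder 0 ✓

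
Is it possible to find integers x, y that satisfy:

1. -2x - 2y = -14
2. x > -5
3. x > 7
Yes

Take x = 8, y = -1. Substituting into each constraint:
  (1) -2(8) - 2(-1) = -14 ✓
  (2) 8 > -5 ✓
  (3) 8 > 7 ✓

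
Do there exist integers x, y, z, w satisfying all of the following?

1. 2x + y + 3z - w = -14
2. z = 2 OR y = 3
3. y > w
Yes

Take x = 0, y = 3, z = -5, w = 2. Substituting into each constraint:
  (1) 2(0) + 3 + 3(-5) + (-2) = -14 ✓
  (2) y = 3, target 3 ✓ (second branch holds)
  (3) 3 > 2 ✓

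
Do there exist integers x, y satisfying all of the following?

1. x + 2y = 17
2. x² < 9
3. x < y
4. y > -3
Yes

Take x = 1, y = 8. Substituting into each constraint:
  (1) 1 + 2(8) = 17 ✓
  (2) x² = (1)² = 1, and 1 < 9 ✓
  (3) 1 < 8 ✓
  (4) 8 > -3 ✓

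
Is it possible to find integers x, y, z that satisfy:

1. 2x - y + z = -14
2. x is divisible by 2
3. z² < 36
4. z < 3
Yes

Take x = 0, y = 14, z = 0. Substituting into each constraint:
  (1) 2(0) + (-14) + 0 = -14 ✓
  (2) 0 = 2 × 0, remainder 0 ✓
  (3) z² = (0)² = 0, and 0 < 36 ✓
  (4) 0 < 3 ✓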